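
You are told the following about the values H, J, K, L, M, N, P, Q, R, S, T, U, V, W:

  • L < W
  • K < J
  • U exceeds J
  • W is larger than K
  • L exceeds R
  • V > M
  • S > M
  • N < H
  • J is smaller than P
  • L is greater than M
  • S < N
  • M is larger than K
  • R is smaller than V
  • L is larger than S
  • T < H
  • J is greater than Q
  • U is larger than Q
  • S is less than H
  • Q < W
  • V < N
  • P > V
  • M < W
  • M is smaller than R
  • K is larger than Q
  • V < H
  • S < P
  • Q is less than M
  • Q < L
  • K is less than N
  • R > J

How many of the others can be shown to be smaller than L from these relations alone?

6

Directly below L: Q, M, R, S.
One step further: K, J (6 so far).
No other element is forced below L by the given relations, so the count is 6.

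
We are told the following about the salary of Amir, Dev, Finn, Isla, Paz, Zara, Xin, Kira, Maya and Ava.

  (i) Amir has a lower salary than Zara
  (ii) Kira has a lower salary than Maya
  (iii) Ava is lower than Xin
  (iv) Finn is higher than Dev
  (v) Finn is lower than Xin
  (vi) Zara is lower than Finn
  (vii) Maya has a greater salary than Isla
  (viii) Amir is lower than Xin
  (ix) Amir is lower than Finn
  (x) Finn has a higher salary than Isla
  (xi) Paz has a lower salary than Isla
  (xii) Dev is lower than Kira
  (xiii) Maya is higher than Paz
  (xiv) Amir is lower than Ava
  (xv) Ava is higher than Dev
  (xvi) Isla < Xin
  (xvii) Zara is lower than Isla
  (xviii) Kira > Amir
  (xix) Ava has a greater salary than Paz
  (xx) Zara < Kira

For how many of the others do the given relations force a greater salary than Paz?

5

The elements the relations force above Paz are Isla, Finn, Ava, Maya, Xin — no chain reaches any other.
That is 5.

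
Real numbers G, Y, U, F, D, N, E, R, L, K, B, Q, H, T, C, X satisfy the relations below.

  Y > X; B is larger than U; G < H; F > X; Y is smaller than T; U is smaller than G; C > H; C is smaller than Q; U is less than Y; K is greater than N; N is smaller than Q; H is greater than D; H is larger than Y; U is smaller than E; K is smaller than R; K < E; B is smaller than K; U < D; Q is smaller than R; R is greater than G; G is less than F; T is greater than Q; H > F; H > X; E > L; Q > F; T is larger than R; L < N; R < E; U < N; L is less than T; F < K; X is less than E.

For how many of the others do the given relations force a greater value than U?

13

Directly above U: G, D, Y, N, B, E.
One step further: F, H, Q, K, R, T (12 so far).
One step further: C (13 so far).
No other element is forced above U by the given relations, so the count is 13.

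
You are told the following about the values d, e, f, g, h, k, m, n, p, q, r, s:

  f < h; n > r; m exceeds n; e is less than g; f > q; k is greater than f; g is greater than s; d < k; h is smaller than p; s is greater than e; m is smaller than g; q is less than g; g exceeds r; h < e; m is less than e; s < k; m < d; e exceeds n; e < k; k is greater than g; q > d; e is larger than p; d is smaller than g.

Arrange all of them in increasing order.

r < n < m < d < q < f < h < p < e < s < g < k

The consecutive links are each given: r < n; n < m; m < d; d < q; q < f; f < h; h < p; p < e; e < s; s < g; g < k.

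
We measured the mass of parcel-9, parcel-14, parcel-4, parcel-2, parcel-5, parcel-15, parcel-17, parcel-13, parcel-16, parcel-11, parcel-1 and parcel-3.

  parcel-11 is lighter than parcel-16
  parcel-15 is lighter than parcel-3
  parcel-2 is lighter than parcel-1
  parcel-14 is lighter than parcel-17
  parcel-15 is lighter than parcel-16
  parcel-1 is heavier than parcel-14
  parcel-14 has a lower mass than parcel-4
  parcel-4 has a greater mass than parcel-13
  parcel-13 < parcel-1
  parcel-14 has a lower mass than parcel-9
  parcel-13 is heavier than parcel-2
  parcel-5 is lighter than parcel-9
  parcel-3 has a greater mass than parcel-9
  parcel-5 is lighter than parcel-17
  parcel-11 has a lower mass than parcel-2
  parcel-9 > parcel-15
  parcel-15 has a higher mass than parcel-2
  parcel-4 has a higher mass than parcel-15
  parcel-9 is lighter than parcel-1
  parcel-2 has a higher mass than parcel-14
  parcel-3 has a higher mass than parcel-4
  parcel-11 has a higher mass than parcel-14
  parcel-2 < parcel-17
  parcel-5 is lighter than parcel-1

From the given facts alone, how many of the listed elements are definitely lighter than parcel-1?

7

From parcel-1 the given relations immediately reach parcel-5, parcel-14, parcel-2, parcel-13, parcel-9.
From those, parcel-11, parcel-15 — 7 in total.
Nothing else is reachable below parcel-1; 7 in all.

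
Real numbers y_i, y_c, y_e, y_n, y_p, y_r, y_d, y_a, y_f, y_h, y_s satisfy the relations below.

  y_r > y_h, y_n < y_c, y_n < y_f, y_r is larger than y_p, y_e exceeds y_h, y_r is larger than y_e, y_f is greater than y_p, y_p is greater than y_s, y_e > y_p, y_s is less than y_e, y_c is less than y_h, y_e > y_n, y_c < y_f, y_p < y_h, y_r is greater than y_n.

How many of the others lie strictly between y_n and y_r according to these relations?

3

The relations place y_n below y_r. An element lies strictly between them when it is forced above y_n and also forced below y_r.
Above y_n: {y_c, y_h, y_f, y_e}. Below y_r: {y_s, y_c, y_p, y_h, y_e}.
Intersection: {y_c, y_h, y_e} — 3.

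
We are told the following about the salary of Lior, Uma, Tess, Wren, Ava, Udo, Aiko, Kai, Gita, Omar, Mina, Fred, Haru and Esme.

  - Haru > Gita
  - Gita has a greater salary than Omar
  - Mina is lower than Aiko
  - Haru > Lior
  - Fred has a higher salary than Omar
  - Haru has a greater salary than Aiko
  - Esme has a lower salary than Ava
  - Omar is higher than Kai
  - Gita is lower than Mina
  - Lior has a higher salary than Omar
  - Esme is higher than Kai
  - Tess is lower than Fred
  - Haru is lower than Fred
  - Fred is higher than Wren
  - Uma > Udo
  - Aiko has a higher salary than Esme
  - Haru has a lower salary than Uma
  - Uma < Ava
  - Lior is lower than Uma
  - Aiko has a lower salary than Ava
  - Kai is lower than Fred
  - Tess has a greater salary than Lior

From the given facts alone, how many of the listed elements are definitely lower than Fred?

10

From Fred the given relations immediately reach Kai, Omar, Wren, Tess, Haru.
From those, Lior, Gita, Aiko — 8 in total.
From those, Mina, Esme — 10 in total.
No other element is forced below Fred by the given relations, so the count is 10.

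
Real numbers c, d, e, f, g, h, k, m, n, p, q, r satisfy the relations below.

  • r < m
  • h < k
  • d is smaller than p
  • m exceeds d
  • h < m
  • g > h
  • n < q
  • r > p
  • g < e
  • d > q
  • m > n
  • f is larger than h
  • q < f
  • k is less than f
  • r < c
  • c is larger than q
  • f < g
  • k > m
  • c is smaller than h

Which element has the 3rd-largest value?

f

Piecing the relations together gives one ordering: n < q < d < p < r < c < h < m < k < f < g < e.
The 3rd largest is f.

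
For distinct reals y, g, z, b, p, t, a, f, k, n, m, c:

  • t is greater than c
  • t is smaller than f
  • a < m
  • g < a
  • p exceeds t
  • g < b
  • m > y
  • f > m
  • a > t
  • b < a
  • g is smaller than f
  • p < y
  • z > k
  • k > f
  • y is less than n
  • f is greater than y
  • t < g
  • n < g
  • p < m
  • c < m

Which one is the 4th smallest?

y

The consecutive relations fix a unique order: c < t < p < y < n < g < b < a < m < f < k < z.
Counting 4 from the smallest end gives y.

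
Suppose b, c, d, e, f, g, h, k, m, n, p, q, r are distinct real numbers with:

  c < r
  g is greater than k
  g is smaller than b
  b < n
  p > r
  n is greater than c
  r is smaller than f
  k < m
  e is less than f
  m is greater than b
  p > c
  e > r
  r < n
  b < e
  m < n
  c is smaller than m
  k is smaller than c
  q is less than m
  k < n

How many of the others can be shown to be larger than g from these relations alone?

5

The elements the relations force above g are b, e, m, f, n — no chain reaches any other.
That is 5.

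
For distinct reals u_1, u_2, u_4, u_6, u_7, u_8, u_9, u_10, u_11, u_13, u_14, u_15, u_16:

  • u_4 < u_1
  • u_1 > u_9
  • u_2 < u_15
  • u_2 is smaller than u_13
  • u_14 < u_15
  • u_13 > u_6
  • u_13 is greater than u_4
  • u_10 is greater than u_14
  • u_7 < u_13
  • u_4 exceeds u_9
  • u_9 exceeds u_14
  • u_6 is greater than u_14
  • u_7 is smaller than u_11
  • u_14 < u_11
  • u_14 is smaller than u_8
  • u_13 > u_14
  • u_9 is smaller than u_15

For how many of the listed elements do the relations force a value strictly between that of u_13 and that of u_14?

3

Chaining upward from u_14 reaches: u_10, u_9, u_6, u_8, u_4, u_15, u_1, u_11.
Chaining downward from u_13 reaches: u_2, u_9, u_6, u_4, u_7.
Strictly between u_14 and u_13 are those in both lists: u_9, u_6, u_4 — 3 elements.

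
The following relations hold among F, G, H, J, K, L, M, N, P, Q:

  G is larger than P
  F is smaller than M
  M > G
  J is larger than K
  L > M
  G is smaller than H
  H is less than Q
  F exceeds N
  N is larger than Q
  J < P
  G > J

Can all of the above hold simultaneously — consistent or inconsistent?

The single ordering K < J < P < G < H < Q < N < F < M < L satisfies every listed relation, so no contradiction arises.

consistent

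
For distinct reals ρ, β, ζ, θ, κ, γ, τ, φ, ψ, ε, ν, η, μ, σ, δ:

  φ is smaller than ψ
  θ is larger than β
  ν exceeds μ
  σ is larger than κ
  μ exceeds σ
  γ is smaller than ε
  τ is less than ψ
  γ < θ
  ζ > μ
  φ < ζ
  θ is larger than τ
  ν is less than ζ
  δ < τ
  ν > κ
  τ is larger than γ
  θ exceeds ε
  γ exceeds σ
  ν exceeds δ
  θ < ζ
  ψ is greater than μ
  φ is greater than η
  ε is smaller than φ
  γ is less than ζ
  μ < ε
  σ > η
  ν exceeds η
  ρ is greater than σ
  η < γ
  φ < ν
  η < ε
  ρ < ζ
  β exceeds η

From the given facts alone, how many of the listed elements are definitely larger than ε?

5

Directly above ε: φ, θ.
One step further: ν, ψ, ζ (5 so far).
Nothing else is reachable above ε; 5 in all.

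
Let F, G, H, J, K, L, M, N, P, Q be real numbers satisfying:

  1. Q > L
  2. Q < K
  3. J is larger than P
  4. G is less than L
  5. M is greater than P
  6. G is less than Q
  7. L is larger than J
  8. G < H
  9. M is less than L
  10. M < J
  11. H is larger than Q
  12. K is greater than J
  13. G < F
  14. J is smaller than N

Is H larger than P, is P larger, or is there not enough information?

H

The relevant relations are P < M; M < J; J < L; L < Q; Q < H.
Chaining these gives P < M < J < L < Q < H.
So H is larger.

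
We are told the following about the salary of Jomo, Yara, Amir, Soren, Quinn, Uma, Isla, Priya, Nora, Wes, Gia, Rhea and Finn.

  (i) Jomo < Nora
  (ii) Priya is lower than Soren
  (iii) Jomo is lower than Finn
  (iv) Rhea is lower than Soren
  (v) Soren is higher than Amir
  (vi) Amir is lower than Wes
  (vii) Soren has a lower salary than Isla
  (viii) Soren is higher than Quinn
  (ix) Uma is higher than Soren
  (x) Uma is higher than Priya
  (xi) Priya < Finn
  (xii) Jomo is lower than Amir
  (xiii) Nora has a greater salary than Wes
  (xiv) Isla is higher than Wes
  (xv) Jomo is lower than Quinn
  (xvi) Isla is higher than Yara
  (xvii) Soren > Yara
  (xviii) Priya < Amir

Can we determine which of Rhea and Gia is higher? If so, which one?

Following every chain through Rhea: above Rhea we get Soren, Uma, Isla.
Gia is not reached, and no chain runs the other way from Gia to Rhea.
So the given relations leave the order of Rhea and Gia undetermined.

undetermined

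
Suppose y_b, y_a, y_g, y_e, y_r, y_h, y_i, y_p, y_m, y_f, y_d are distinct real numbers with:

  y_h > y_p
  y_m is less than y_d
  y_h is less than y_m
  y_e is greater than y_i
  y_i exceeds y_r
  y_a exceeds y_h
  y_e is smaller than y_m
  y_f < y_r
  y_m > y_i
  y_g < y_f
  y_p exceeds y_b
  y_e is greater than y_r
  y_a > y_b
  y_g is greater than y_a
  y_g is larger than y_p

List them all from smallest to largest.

y_b < y_p < y_h < y_a < y_g < y_f < y_r < y_i < y_e < y_m < y_d

Nothing is placed below y_b, so it is least; from there y_b < y_p; y_p < y_h; y_h < y_a; y_a < y_g; y_g < y_f; y_f < y_r; y_r < y_i; y_i < y_e; y_e < y_m; y_m < y_d, each given directly.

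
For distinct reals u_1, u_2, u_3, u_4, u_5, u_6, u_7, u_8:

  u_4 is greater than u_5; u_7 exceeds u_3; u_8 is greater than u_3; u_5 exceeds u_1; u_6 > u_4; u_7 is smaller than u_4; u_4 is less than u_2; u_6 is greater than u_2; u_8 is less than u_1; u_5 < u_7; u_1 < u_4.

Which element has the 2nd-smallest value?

Chaining the given pairs: u_3 < u_8 < u_1 < u_5 < u_7 < u_4 < u_2 < u_6.
The 2nd smallest is u_8.

u_8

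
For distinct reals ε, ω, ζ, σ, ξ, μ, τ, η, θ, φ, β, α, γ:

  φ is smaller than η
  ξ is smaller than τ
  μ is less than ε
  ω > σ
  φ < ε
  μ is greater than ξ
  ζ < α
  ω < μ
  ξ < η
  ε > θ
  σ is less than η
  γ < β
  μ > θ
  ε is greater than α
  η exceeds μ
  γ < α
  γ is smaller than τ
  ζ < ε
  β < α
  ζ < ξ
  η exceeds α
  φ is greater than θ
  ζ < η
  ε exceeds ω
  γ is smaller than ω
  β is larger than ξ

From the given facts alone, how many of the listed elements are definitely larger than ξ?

From ξ the given relations immediately reach τ, β, μ, η.
From those, α, ε — 6 in total.
No other element is forced above ξ by the given relations, so the count is 6.

6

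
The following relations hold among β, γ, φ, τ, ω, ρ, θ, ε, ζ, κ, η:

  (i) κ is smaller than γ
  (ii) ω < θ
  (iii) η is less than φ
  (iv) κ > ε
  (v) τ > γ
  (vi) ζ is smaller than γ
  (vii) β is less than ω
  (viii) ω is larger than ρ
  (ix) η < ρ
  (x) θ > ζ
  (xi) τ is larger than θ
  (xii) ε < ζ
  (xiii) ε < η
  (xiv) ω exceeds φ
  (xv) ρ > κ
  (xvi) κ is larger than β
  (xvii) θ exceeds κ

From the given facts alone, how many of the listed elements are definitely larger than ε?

The elements the relations force above ε are κ, η, φ, ρ, ζ, ω, γ, θ, τ — no chain reaches any other.
That is 9.

9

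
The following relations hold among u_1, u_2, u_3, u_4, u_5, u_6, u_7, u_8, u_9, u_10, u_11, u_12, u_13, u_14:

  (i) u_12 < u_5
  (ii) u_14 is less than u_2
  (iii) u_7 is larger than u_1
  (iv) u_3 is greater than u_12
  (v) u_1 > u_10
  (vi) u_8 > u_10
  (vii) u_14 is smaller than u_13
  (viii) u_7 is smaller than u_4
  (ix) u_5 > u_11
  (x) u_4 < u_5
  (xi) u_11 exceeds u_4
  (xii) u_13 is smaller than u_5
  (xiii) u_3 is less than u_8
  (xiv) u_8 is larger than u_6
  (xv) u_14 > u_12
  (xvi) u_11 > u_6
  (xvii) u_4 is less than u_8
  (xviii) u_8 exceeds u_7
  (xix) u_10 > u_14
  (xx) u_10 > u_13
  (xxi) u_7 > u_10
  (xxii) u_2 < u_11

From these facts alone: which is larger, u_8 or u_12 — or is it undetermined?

Following the relations from u_12: u_12 < u_14 < u_13 < u_10 < u_1 < u_7 < u_4 < u_8.
So u_8 is larger.

u_8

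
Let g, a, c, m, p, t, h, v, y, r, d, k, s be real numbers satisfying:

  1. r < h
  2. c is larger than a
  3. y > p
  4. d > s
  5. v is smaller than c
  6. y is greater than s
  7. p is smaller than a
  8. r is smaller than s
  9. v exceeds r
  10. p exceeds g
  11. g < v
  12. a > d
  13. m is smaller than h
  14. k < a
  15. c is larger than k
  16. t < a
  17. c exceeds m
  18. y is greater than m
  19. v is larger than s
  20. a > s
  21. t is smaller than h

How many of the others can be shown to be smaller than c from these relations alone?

Directly below c: k, m, a, v.
One step further: r, t, g, s, p, d (10 so far).
Nothing else is reachable below c; 10 in all.

10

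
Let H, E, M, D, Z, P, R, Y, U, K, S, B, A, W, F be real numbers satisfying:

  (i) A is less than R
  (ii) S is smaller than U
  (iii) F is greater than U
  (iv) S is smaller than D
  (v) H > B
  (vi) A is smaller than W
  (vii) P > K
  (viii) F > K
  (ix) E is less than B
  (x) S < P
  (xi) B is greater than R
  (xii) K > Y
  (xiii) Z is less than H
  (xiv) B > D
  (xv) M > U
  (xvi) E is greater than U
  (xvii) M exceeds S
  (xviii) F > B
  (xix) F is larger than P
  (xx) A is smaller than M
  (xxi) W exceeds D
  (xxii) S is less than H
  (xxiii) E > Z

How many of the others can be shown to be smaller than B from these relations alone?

7

Directly below B: R, E, D.
One step further: S, U, A, Z (7 so far).
Nothing else is reachable below B; 7 in all.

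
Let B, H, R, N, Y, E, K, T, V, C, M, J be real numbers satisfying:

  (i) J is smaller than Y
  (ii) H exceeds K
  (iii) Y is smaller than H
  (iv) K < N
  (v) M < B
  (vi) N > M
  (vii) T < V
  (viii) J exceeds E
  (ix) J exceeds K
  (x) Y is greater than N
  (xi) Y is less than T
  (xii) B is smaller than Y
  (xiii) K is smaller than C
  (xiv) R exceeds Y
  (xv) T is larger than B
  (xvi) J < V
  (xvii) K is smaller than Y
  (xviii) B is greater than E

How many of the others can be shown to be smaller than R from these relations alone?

The elements the relations force below R are K, M, E, N, J, B, Y — no chain reaches any other.
That is 7.

7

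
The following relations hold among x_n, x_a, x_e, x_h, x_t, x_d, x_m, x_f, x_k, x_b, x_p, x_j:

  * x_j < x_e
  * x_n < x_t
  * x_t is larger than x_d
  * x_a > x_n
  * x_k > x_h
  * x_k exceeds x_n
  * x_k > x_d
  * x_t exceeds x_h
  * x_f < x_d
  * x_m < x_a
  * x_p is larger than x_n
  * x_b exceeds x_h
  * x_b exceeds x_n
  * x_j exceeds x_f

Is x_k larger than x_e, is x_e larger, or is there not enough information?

undetermined

Following every chain through x_e: below x_e we get x_f, x_j.
x_k is not reached, and no chain runs the other way from x_k to x_e.
So the given relations leave the order of x_e and x_k undetermined.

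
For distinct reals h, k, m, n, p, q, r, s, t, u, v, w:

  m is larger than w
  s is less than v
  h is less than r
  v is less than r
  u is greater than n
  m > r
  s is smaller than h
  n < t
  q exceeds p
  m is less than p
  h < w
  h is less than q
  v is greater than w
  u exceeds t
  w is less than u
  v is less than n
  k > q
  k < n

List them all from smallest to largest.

s < h < w < v < r < m < p < q < k < n < t < u

The consecutive links are each given: s < h; h < w; w < v; v < r; r < m; m < p; p < q; q < k; k < n; n < t; t < u.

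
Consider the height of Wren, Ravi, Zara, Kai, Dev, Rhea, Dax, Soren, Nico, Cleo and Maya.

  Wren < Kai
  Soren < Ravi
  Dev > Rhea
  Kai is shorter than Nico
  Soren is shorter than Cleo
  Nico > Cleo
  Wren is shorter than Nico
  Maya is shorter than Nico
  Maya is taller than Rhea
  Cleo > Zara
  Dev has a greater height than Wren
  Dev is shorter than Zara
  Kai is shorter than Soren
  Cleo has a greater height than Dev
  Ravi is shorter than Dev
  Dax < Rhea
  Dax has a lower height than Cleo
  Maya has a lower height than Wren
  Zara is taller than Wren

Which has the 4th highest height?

Dev

Chaining the given pairs: Dax < Rhea < Maya < Wren < Kai < Soren < Ravi < Dev < Zara < Cleo < Nico.
The 4th largest is Dev.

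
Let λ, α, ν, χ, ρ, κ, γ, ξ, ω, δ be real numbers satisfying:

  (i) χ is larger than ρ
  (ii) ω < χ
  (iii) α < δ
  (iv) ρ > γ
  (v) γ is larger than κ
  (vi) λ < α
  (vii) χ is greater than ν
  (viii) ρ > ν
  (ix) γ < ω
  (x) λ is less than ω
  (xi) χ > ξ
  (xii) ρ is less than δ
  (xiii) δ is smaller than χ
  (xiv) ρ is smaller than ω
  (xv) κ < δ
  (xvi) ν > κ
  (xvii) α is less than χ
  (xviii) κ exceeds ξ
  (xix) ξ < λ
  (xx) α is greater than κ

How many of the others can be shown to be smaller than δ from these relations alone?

7

From δ the given relations immediately reach κ, α, ρ.
From those, ξ, γ, λ, ν — 7 in total.
No other element is forced below δ by the given relations, so the count is 7.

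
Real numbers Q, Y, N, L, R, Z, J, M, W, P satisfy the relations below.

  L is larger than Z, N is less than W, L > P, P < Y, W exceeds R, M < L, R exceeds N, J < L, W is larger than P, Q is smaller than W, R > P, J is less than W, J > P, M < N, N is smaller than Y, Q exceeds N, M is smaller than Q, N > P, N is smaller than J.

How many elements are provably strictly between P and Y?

1

The relations place P below Y. An element lies strictly between them when it is forced above P and also forced below Y.
Above P: {N, Q, R, J, L, W}. Below Y: {M, N}.
Intersection: {N} — 1.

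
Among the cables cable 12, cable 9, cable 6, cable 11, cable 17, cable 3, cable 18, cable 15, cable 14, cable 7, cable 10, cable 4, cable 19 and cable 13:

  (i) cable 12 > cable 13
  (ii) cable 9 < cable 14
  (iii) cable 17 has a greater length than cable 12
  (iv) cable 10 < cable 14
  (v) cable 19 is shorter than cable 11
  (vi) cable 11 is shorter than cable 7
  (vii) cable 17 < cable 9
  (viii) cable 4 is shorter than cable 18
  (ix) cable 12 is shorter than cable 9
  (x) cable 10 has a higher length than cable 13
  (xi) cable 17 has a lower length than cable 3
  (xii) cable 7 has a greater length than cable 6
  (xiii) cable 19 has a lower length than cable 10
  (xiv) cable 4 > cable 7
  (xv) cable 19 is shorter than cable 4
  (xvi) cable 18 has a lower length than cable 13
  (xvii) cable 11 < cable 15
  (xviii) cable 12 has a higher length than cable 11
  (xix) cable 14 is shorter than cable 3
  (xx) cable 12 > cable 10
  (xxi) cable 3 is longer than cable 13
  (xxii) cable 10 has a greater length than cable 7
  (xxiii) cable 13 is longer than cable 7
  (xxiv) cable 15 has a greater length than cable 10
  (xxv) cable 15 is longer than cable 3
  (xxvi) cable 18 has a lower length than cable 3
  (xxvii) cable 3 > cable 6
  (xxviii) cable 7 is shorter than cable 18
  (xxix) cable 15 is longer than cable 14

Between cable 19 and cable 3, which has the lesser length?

cable 19

The relevant relations are cable 19 < cable 11; cable 11 < cable 7; cable 7 < cable 4; cable 4 < cable 18; cable 18 < cable 13; cable 13 < cable 12; cable 12 < cable 17; cable 17 < cable 9; cable 9 < cable 14; cable 14 < cable 3.
Together: cable 19 < cable 11 < cable 7 < cable 4 < cable 18 < cable 13 < cable 12 < cable 17 < cable 9 < cable 14 < cable 3.
So cable 19 < cable 3; cable 19 is the shorter of the two.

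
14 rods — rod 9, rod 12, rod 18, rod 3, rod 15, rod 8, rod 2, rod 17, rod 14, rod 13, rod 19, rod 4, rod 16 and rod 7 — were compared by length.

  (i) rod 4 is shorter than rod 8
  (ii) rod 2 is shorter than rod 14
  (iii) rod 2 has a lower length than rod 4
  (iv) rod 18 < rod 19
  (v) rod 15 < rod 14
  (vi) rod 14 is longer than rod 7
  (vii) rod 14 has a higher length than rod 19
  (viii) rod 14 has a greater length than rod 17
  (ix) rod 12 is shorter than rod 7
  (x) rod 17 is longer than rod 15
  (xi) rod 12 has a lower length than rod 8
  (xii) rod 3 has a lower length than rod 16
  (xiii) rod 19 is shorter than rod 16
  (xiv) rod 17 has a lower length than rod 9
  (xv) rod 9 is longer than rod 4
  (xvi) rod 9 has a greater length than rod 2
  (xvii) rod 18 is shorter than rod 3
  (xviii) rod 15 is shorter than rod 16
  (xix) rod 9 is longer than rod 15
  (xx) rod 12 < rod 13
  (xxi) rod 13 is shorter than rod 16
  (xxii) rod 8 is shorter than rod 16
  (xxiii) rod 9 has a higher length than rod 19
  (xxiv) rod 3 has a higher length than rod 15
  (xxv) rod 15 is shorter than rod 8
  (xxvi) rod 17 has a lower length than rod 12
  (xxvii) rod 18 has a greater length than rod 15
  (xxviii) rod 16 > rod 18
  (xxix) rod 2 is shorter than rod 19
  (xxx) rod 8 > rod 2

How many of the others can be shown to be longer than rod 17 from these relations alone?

From rod 17 the given relations immediately reach rod 12, rod 14, rod 9.
From those, rod 7, rod 8, rod 13 — 6 in total.
From those, rod 16 — 7 in total.
No other element is forced above rod 17 by the given relations, so the count is 7.

7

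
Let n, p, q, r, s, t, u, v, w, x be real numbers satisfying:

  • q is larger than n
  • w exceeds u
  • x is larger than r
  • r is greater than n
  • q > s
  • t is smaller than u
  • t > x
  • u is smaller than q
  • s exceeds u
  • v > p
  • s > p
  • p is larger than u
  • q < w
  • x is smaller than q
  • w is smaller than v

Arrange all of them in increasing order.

Each adjacent pair is fixed by a given relation: n < r; r < x; x < t; t < u; u < p; p < s; s < q; q < w; w < v. Chaining them end to end gives the full order.

n < r < x < t < u < p < s < q < w < v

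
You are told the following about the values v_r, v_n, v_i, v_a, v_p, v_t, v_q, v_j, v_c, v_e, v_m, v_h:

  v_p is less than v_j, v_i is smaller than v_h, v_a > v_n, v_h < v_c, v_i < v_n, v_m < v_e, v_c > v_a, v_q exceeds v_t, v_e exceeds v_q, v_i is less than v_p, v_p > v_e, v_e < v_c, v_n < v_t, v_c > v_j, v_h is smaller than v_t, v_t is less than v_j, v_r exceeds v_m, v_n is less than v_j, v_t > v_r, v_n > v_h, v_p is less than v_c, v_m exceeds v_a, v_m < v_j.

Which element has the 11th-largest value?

Chaining the given pairs: v_i < v_h < v_n < v_a < v_m < v_r < v_t < v_q < v_e < v_p < v_j < v_c.
The 11th largest is v_h.

v_h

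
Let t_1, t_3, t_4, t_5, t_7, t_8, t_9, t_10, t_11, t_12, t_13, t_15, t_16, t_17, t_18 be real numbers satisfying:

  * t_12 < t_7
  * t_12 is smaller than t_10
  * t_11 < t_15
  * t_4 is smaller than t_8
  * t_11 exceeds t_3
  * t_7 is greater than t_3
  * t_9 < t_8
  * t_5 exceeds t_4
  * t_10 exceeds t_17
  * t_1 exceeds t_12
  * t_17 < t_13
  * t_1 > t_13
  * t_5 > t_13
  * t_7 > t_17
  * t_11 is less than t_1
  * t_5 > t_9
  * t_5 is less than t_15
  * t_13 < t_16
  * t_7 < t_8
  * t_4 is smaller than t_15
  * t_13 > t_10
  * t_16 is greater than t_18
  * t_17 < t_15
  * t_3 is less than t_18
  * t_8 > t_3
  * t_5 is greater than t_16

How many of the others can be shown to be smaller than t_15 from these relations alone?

Directly below t_15: t_17, t_4, t_11, t_5.
One step further: t_3, t_9, t_13, t_16 (8 so far).
One step further: t_10, t_18 (10 so far).
One step further: t_12 (11 so far).
Nothing else is reachable below t_15; 11 in all.

11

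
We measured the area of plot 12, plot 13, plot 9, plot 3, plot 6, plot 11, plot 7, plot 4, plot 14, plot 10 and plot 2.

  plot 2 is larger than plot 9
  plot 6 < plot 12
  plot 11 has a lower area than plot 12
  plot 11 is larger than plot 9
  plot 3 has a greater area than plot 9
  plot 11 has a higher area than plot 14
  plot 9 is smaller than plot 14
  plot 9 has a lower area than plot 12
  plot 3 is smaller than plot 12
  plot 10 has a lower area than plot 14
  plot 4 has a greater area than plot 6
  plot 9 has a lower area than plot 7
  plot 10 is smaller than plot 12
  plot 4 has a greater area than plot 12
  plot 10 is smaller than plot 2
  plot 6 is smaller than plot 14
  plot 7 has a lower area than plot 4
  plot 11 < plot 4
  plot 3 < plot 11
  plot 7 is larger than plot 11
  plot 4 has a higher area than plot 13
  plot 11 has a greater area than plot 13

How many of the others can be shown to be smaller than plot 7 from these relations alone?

Directly below plot 7: plot 9, plot 11.
One step further: plot 3, plot 13, plot 14 (5 so far).
One step further: plot 6, plot 10 (7 so far).
Nothing else is reachable below plot 7; 7 in all.

7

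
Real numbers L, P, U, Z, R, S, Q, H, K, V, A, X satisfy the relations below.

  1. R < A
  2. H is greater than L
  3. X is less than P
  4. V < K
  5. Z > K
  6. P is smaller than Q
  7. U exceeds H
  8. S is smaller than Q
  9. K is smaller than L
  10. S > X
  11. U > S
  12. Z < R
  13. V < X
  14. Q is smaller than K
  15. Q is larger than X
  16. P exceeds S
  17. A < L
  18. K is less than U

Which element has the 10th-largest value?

S

Piecing the relations together gives one ordering: V < X < S < P < Q < K < Z < R < A < L < H < U.
Counting 10 from the largest end gives S.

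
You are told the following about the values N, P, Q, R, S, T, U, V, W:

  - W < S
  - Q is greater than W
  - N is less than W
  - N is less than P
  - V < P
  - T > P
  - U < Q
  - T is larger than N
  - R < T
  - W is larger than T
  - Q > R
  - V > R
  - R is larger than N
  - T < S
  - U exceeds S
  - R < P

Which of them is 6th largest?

The consecutive relations fix a unique order: N < R < V < P < T < W < S < U < Q.
The 6th largest is P.

P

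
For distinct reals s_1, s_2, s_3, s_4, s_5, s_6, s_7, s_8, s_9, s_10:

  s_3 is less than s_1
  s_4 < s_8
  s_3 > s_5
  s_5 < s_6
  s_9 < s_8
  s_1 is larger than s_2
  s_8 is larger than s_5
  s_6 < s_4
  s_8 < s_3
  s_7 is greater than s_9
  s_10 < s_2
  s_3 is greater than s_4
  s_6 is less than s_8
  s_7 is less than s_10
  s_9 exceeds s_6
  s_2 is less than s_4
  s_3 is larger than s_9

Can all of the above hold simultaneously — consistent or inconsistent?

consistent

The single ordering s_5 < s_6 < s_9 < s_7 < s_10 < s_2 < s_4 < s_8 < s_3 < s_1 satisfies every listed relation, so no contradiction arises.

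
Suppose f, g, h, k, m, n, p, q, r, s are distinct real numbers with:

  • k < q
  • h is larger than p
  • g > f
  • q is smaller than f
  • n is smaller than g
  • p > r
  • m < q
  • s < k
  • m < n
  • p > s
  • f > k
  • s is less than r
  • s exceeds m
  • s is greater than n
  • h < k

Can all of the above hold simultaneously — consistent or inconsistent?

Every relation is compatible with m < n < s < r < p < h < k < q < f < g; the set is consistent.

consistent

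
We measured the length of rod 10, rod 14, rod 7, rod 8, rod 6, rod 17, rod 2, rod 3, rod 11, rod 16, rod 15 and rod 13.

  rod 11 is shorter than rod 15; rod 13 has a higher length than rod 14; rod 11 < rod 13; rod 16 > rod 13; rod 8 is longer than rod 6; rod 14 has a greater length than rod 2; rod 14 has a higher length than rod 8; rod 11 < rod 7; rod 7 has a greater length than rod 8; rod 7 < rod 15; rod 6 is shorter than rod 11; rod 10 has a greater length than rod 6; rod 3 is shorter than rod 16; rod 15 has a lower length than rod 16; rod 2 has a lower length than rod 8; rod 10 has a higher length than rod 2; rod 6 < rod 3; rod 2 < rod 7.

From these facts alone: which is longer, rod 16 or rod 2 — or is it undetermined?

rod 2 < rod 8 < rod 7 < rod 15 < rod 16, by transitivity through rod 8, rod 7, rod 15.
So rod 16 is longer.

rod 16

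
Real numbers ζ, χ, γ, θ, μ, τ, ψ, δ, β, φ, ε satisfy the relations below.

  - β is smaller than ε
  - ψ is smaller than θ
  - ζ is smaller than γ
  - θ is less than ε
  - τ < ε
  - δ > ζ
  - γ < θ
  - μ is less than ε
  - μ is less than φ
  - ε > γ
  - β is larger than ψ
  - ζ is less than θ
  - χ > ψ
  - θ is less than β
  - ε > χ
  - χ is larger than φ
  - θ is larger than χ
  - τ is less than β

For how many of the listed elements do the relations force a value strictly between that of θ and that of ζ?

1

The relations place ζ below θ. An element lies strictly between them when it is forced above ζ and also forced below θ.
Above ζ: {γ, δ, β, ε}. Below θ: {γ, μ, φ, ψ, χ}.
Intersection: {γ} — 1.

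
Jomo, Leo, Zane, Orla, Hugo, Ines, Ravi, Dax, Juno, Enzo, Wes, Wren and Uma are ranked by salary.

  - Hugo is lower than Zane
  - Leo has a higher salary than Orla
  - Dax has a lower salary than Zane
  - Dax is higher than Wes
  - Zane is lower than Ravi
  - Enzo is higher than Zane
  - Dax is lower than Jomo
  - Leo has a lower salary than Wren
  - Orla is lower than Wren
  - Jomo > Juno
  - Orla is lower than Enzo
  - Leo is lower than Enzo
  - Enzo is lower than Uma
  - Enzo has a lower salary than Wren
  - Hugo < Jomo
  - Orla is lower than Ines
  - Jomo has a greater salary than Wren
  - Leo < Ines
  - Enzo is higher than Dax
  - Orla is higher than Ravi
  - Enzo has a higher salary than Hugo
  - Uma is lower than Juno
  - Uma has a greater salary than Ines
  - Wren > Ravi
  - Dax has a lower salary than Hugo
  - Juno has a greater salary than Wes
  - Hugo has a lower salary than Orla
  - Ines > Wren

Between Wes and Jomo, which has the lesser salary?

Wes < Dax and Dax < Hugo give Wes < Hugo.
With Hugo < Zane: Wes < Dax < Hugo < Zane.
With Zane < Ravi: Wes < Dax < Hugo < Zane < Ravi.
With Ravi < Orla: Wes < Dax < Hugo < Zane < Ravi < Orla.
Then Orla < Leo extends the chain to Leo.
With Leo < Enzo: Wes < Dax < Hugo < Zane < Ravi < Orla < Leo < Enzo.
Then Enzo < Wren extends the chain to Wren.
With Wren < Ines: Wes < Dax < Hugo < Zane < Ravi < Orla < Leo < Enzo < Wren < Ines.
With Ines < Uma: Wes < Dax < Hugo < Zane < Ravi < Orla < Leo < Enzo < Wren < Ines < Uma.
Then Uma < Juno extends the chain to Juno.
Then Juno < Jomo extends the chain to Jomo.
So Wes < Jomo; Wes is the lower of the two.

Wes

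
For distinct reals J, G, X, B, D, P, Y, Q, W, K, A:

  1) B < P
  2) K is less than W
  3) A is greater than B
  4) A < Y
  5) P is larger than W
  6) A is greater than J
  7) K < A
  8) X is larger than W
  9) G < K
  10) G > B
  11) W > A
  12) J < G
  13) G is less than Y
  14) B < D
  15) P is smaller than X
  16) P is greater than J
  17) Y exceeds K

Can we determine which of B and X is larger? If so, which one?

X

B < G and G < K give B < K.
Then K < A extends the chain to A.
With A < W: B < G < K < A < W.
Then W < P extends the chain to P.
With P < X: B < G < K < A < W < P < X.
So X is larger.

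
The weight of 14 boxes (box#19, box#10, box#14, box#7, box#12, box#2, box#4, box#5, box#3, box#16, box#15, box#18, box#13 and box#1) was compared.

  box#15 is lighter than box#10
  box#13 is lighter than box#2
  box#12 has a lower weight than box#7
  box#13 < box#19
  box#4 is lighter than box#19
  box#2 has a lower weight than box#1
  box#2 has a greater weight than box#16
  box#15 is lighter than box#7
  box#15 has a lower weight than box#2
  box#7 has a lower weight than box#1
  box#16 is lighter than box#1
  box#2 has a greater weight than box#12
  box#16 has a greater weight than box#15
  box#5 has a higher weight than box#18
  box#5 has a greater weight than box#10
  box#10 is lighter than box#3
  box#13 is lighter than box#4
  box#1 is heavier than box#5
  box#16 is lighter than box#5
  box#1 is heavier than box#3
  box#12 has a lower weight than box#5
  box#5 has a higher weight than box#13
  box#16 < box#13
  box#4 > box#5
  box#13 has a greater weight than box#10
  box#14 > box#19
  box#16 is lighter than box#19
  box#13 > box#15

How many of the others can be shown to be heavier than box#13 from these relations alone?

The elements the relations force above box#13 are box#2, box#5, box#1, box#4, box#19, box#14 — no chain reaches any other.
That is 6.

6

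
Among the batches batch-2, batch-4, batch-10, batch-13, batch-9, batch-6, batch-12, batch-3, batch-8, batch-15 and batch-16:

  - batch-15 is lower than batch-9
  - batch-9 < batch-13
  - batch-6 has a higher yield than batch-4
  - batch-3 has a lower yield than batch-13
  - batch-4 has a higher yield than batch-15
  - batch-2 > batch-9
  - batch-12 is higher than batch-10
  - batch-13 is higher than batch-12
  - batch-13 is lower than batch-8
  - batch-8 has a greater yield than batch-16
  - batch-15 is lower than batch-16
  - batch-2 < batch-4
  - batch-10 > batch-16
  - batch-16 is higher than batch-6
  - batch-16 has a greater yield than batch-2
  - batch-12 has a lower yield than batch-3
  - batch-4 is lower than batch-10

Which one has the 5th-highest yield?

batch-10

The consecutive relations fix a unique order: batch-15 < batch-9 < batch-2 < batch-4 < batch-6 < batch-16 < batch-10 < batch-12 < batch-3 < batch-13 < batch-8.
The 5th largest is batch-10.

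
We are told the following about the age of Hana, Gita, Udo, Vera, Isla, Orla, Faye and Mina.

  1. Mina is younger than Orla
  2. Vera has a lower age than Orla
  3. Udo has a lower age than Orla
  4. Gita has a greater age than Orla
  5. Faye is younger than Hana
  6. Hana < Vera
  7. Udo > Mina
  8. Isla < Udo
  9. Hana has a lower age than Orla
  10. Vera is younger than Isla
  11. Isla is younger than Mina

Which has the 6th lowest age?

The consecutive relations fix a unique order: Faye < Hana < Vera < Isla < Mina < Udo < Orla < Gita.
Counting 6 from the smallest end gives Udo.

Udo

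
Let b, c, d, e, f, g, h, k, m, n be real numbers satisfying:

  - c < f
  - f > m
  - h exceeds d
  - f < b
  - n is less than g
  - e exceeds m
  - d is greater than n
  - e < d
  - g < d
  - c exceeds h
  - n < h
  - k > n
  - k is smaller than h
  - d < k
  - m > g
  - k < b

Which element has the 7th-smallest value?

h

The consecutive relations fix a unique order: n < g < m < e < d < k < h < c < f < b.
Counting 7 from the smallest end gives h.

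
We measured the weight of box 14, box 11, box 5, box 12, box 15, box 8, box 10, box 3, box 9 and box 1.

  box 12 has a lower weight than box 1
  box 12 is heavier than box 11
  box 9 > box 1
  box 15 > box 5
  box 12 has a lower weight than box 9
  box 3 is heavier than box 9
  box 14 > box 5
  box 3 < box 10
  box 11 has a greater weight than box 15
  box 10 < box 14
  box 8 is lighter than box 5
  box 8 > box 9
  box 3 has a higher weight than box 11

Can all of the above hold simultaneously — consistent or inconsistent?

We have box 9 < box 8 stated directly, yet also box 8 < box 5 < box 15 < box 11 < box 12 < box 1 < box 9 by chaining the others — so box 8 < box 9. Contradiction.

inconsistent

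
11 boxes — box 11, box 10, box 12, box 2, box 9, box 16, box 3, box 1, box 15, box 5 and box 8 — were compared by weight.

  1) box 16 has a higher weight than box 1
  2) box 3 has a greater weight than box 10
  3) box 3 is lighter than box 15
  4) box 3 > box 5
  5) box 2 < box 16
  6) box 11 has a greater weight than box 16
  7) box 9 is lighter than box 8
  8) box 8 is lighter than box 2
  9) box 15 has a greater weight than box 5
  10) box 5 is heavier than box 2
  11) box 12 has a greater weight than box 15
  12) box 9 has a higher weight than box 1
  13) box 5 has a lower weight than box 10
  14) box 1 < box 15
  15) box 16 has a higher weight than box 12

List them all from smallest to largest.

box 1 < box 9 < box 8 < box 2 < box 5 < box 10 < box 3 < box 15 < box 12 < box 16 < box 11

The consecutive links are each given: box 1 < box 9; box 9 < box 8; box 8 < box 2; box 2 < box 5; box 5 < box 10; box 10 < box 3; box 3 < box 15; box 15 < box 12; box 12 < box 16; box 16 < box 11.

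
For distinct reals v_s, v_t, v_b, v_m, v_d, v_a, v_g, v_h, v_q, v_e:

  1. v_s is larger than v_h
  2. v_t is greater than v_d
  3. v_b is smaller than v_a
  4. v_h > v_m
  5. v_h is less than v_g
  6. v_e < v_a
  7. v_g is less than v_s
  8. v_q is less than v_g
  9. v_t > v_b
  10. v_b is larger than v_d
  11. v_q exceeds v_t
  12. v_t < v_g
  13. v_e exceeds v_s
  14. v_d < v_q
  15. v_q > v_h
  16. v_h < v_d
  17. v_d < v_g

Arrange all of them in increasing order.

v_m < v_h < v_d < v_b < v_t < v_q < v_g < v_s < v_e < v_a

Nothing is placed below v_m, so it is least; from there v_m < v_h; v_h < v_d; v_d < v_b; v_b < v_t; v_t < v_q; v_q < v_g; v_g < v_s; v_s < v_e; v_e < v_a, each given directly.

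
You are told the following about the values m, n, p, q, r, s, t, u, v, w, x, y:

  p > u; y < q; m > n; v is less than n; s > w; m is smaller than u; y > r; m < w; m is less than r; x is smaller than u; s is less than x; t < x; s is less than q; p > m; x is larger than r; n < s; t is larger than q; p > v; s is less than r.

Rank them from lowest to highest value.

v < n < m < w < s < r < y < q < t < x < u < p

Each adjacent pair is fixed by a given relation: v < n; n < m; m < w; w < s; s < r; r < y; y < q; q < t; t < x; x < u; u < p. Chaining them end to end gives the full order.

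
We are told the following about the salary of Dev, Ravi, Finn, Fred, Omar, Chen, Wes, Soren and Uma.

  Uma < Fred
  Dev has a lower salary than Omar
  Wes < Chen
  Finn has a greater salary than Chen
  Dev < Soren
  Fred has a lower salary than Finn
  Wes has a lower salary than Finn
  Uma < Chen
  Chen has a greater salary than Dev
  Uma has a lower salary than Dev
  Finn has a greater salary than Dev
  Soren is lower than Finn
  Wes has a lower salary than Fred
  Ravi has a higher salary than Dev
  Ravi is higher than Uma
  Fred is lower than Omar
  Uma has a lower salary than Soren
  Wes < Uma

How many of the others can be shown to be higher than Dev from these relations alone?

5

From Dev the given relations immediately reach Soren, Omar, Ravi, Chen, Finn.
Nothing else is reachable above Dev; 5 in all.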